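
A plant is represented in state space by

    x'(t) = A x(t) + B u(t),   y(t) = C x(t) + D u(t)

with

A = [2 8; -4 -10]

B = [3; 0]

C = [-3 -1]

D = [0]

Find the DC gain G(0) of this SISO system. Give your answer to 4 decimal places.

G(0) = C(-A)^{-1}B + D = -C A^{-1} B + D.
det A = 12, so A^{-1} = (1/12)·adj(A) = [[-5/6, -2/3], [1/3, 1/6]]
A^{-1} B = [-5/2, 1]^T
C A^{-1} B = 13/2
G(0) = D - C A^{-1} B = 0 - (13/2) = -13/2 ≈ -6.5000

-6.5000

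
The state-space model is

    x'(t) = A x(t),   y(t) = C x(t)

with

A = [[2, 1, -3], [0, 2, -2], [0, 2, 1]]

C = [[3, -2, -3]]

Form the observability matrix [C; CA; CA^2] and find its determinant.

-96

CA = [[6, -7, -8]]
CA^2 = [[12, -24, -12]]
Observability matrix O = [C; CA; CA^2] = [[3, -2, -3], [6, -7, -8], [12, -24, -12]]
Expanding along the first row, det(O) = 3·((-7)·(-12) - (-8)·(-24)) - (-2)·(6·(-12) - (-8)·12) + (-3)·(6·(-24) - (-7)·12) = 3·(-108) - (-2)·24 + (-3)·(-60) = -96
Since det(O) ≠ 0, rank(O) = 3 and the system is completely observable.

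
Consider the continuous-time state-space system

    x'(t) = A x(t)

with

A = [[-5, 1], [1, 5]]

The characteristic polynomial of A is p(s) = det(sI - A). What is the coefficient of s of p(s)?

For a 2×2 matrix, det(sI - A) = s^2 - (tr A)s + det A.
tr A = 0, det A = -26.
So p(s) = s^2 - 26.
The coefficient of s is 0.

0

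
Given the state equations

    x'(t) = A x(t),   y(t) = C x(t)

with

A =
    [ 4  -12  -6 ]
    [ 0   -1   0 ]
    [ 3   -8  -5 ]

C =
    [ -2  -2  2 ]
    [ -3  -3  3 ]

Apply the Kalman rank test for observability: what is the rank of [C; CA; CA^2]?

2

CA = [[-2, 10, 2], [-3, 15, 3]]
CA^2 = [[-2, -2, 2], [-3, -3, 3]]
Observability matrix O = [C; CA; CA^2] = [[-2, -2, 2], [-3, -3, 3], [-2, 10, 2], [-3, 15, 3], [-2, -2, 2], [-3, -3, 3]]
The columns c1, c2, c3 of O are linearly dependent: c1 + c3 = 0 (check each entry), so rank(O) ≤ 2.
The 2×2 minor from rows 1, 3, columns 1, 2 is (-2)·10 - (-2)·(-2) = -20 - 4 = -24 ≠ 0, so rank(O) = 2.
rank(O) = 2 < n = 3, so the pair (A, C) is not completely observable.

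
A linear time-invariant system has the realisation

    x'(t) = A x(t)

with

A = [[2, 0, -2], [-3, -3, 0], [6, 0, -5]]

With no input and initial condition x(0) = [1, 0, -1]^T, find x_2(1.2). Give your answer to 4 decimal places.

det(sI - A) = s^3 - (tr A)s^2 + (M11 + M22 + M33)s - det A, where Mii is the 2×2 principal minor of A obtained by deleting row i and column i.
tr A = 2 + (-3) + (-5) = -6; M11 = (-3)·(-5) - 0·0 = 15 - 0 = 15; M22 = 2·(-5) - (-2)·6 = -10 - (-12) = 2; M33 = 2·(-3) - 0·(-3) = -6 - 0 = -6; sum of minors = 11.
det A = 2·((-3)·(-5) - 0·0) - 0·((-3)·(-5) - 0·6) + (-2)·((-3)·0 - (-3)·6) = 2·15 - 0·15 + (-2)·18 = -6.
So p(s) = det(sI - A) = s^3 + 6s^2 + 11s + 6.
Rational-root test: any integer root divides 6. Testing small divisors, s = -1 works: p(-1) = -1 + 6 + (-11) + 6 = 0, so (s + 1) is a factor.
Dividing, p(s) = (s + 1)(s^2 + 5s + 6).
Factor s^2 + 5s + 6: two numbers with sum -5 and product 6 are -2 and -3, so s^2 + 5s + 6 = (s + 2)(s + 3).
Hence p(s) = (s + 1) (s + 2) (s + 3), with roots -3, -2, -1.
The eigenvalues -3, -2, -1 are distinct and real, so A is diagonalisable and x(t) = e^{At} x(0) = V diag(e^{λ_i t}) V^{-1} x(0), where the columns of V are the eigenvectors.
λ = -3: A - (-3)I = [[5, 0, -2], [-3, 0, 0], [6, 0, -2]]. v must be orthogonal to every row; (row 1) × (row 2) = [0, 6, 0], so take v_1 = [0, 1, 0]^T.
λ = -2: A - (-2)I = [[4, 0, -2], [-3, -1, 0], [6, 0, -3]]. v must be orthogonal to every row; (row 1) × (row 2) = [-2, 6, -4], so take v_2 = [1, -3, 2]^T.
λ = -1: A - (-1)I = [[3, 0, -2], [-3, -2, 0], [6, 0, -4]]. v must be orthogonal to every row; (row 1) × (row 2) = [-4, 6, -6], so take v_3 = [-2, 3, -3]^T.
V = [v_1 v_2 v_3] = [[0, 1, -2], [1, -3, 3], [0, 2, -3]] has det V = -1, so V^{-1} = adj(V)/det V = [[-3, 1, 3], [-3, 0, 2], [-2, 0, 1]].
Modal coordinates z(0) = V^{-1} x(0): (-3)·1 + 1·0 + 3·(-1) = -6; (-3)·1 + 0·0 + 2·(-1) = -5; (-2)·1 + 0·0 + 1·(-1) = -3; so z(0) = [-6, -5, -3]^T.
x_2(t) = Σ_i (v_i)_2 · z_i(0) · e^{λ_i t} (row 2 of V times the modal terms).
x_2(1.2) = 1·(-6)·e^{-3·1.2} + (-3)·(-5)·e^{-2·1.2} + 3·(-3)·e^{-1·1.2} = (-6)·0.027324 + 15·0.090718 + (-9)·0.301194 = -1.5139.

-1.5139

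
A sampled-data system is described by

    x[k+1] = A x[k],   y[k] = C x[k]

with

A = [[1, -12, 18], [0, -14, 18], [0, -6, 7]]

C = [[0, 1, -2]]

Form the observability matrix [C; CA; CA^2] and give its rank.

CA = [[0, -2, 4]]
CA^2 = [[0, 4, -8]]
Observability matrix O = [C; CA; CA^2] = [[0, 1, -2], [0, -2, 4], [0, 4, -8]]
Every row of O is a scalar multiple of row 1 = [0, 1, -2] (multipliers 1, -2, 4), so the rows span a one-dimensional space.
O ≠ 0, hence rank(O) = 1.
rank(O) = 1 < n = 3, so the pair (A, C) is not completely observable.

1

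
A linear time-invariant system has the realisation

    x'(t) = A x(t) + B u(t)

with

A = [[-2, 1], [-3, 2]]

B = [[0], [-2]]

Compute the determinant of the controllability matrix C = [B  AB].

AB = [[-2], [-4]]
Controllability matrix C = [B  AB] = [[0, -2], [-2, -4]]
det(C) = 0·(-4) - (-2)·(-2) = 0 - 4 = -4
Since det(C) ≠ 0, rank(C) = 2 and the system is completely controllable.

-4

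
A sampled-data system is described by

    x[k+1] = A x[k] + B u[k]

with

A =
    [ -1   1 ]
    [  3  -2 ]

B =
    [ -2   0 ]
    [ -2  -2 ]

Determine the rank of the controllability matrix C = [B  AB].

2

AB = [[0, -2], [-2, 4]]
Controllability matrix C = [B  AB] = [[-2, 0, 0, -2], [-2, -2, -2, 4]]
Take the 2×2 submatrix of C formed by columns 1, 2: [[-2, 0], [-2, -2]]. Its determinant is (-2)·(-2) - 0·(-2) = 4 - 0 = 4 ≠ 0.
So rank(C) ≥ 2; since C has 2 rows, rank(C) = 2.
rank(C) = 2 = n, so the pair (A, B) is completely controllable.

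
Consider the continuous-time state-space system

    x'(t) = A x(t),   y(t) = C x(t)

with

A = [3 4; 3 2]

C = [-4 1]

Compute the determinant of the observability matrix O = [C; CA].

CA = [[-9, -14]]
Observability matrix O = [C; CA] = [[-4, 1], [-9, -14]]
det(O) = (-4)·(-14) - 1·(-9) = 56 - (-9) = 65
Since det(O) ≠ 0, rank(O) = 2 and the system is completely observable.

65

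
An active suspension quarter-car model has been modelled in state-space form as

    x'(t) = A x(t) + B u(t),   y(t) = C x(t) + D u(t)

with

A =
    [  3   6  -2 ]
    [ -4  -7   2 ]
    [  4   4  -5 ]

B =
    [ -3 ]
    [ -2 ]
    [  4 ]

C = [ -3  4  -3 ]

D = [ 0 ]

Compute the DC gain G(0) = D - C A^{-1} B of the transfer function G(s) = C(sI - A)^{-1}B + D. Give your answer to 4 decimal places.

G(0) = C(-A)^{-1}B + D = -C A^{-1} B + D.
det A = -15, so A^{-1} = (1/-15)·adj(A) = [[-9/5, -22/15, 2/15], [4/5, 7/15, -2/15], [-4/5, -4/5, -1/5]]
A^{-1} B = [133/15, -58/15, 16/5]^T
C A^{-1} B = -155/3
G(0) = D - C A^{-1} B = 0 - (-155/3) = 155/3 ≈ 51.6667

51.6667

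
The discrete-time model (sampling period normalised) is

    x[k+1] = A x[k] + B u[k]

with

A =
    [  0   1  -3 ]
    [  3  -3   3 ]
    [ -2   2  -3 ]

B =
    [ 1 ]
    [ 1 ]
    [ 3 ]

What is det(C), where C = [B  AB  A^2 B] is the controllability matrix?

AB = [[-8], [9], [-9]]
A^2B = [[36], [-78], [61]]
Controllability matrix C = [B  AB  A^2B] = [[1, -8, 36], [1, 9, -78], [3, -9, 61]]
Expanding along the first row, det(C) = 1·(9·61 - (-78)·(-9)) - (-8)·(1·61 - (-78)·3) + 36·(1·(-9) - 9·3) = 1·(-153) - (-8)·295 + 36·(-36) = 911
Since det(C) ≠ 0, rank(C) = 3 and the system is completely controllable.

911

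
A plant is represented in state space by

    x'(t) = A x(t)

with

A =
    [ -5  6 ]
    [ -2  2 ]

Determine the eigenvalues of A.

det(sI - A) = s^2 - (tr A)s + det A, with tr A = (-5) + 2 = -3 and det A = (-5)·2 - 6·(-2) = -10 - (-12) = 2.
So p(s) = det(sI - A) = s^2 + 3s + 2.
Factor s^2 + 3s + 2: two numbers with sum -3 and product 2 are -1 and -2, so s^2 + 3s + 2 = (s + 1)(s + 2).
Hence p(s) = (s + 1) (s + 2), with roots -2, -1.
All eigenvalues have negative real part, so the system is asymptotically stable.

-2, -1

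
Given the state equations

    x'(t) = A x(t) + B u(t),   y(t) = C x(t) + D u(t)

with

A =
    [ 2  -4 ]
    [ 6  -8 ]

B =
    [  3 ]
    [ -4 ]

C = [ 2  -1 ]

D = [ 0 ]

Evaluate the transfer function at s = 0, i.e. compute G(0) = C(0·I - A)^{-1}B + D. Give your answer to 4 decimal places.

6.7500

G(0) = C(-A)^{-1}B + D = -C A^{-1} B + D.
det A = 8, so A^{-1} = (1/8)·adj(A) = [[-1, 1/2], [-3/4, 1/4]]
A^{-1} B = [-5, -13/4]^T
C A^{-1} B = -27/4
G(0) = D - C A^{-1} B = 0 - (-27/4) = 27/4 ≈ 6.7500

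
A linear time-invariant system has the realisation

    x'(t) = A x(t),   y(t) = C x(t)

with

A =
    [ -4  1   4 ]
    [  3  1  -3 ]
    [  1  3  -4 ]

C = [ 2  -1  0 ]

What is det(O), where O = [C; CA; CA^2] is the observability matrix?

CA = [[-11, 1, 11]]
CA^2 = [[58, 23, -91]]
Observability matrix O = [C; CA; CA^2] = [[2, -1, 0], [-11, 1, 11], [58, 23, -91]]
Expanding along the first row, det(O) = 2·(1·(-91) - 11·23) - (-1)·((-11)·(-91) - 11·58) + 0·((-11)·23 - 1·58) = 2·(-344) - (-1)·363 + 0·(-311) = -325
Since det(O) ≠ 0, rank(O) = 3 and the system is completely observable.

-325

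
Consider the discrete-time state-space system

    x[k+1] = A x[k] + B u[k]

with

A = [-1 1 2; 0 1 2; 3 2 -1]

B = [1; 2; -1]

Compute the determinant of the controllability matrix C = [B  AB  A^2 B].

AB = [[-1], [0], [8]]
A^2B = [[17], [16], [-11]]
Controllability matrix C = [B  AB  A^2B] = [[1, -1, 17], [2, 0, 16], [-1, 8, -11]]
Expanding along the first row, det(C) = 1·(0·(-11) - 16·8) - (-1)·(2·(-11) - 16·(-1)) + 17·(2·8 - 0·(-1)) = 1·(-128) - (-1)·(-6) + 17·16 = 138
Since det(C) ≠ 0, rank(C) = 3 and the system is completely controllable.

138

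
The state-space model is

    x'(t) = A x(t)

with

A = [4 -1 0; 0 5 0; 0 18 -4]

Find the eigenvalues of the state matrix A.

det(sI - A) = s^3 - (tr A)s^2 + (M11 + M22 + M33)s - det A, where Mii is the 2×2 principal minor of A obtained by deleting row i and column i.
tr A = 4 + 5 + (-4) = 5; M11 = 5·(-4) - 0·18 = -20 - 0 = -20; M22 = 4·(-4) - 0·0 = -16 - 0 = -16; M33 = 4·5 - (-1)·0 = 20 - 0 = 20; sum of minors = -16.
det A = 4·(5·(-4) - 0·18) - (-1)·(0·(-4) - 0·0) + 0·(0·18 - 5·0) = 4·(-20) - (-1)·0 + 0·0 = -80.
So p(s) = det(sI - A) = s^3 - 5s^2 - 16s + 80.
Rational-root test: any integer root divides 80. Testing small divisors, s = -4 works: p(-4) = -64 + (-80) + 64 + 80 = 0, so (s + 4) is a factor.
Dividing, p(s) = (s + 4)(s^2 - 9s + 20).
Factor s^2 - 9s + 20: two numbers with sum 9 and product 20 are 5 and 4, so s^2 - 9s + 20 = (s - 5)(s - 4).
Hence p(s) = (s - 5) (s - 4) (s + 4), with roots -4, 4, 5.
At least one eigenvalue has non-negative real part, so the system is not asymptotically stable.

-4, 4, 5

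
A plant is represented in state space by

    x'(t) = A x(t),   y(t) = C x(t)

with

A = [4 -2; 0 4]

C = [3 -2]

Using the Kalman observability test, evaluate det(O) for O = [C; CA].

CA = [[12, -14]]
Observability matrix O = [C; CA] = [[3, -2], [12, -14]]
det(O) = 3·(-14) - (-2)·12 = -42 - (-24) = -18
Since det(O) ≠ 0, rank(O) = 2 and the system is completely observable.

-18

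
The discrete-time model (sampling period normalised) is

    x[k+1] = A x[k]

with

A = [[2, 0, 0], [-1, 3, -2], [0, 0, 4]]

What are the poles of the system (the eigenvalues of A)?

2, 3, 4

det(zI - A) = z^3 - (tr A)z^2 + (M11 + M22 + M33)z - det A, where Mii is the 2×2 principal minor of A obtained by deleting row i and column i.
tr A = 2 + 3 + 4 = 9; M11 = 3·4 - (-2)·0 = 12 - 0 = 12; M22 = 2·4 - 0·0 = 8 - 0 = 8; M33 = 2·3 - 0·(-1) = 6 - 0 = 6; sum of minors = 26.
det A = 2·(3·4 - (-2)·0) - 0·((-1)·4 - (-2)·0) + 0·((-1)·0 - 3·0) = 2·12 - 0·(-4) + 0·0 = 24.
So p(z) = det(zI - A) = z^3 - 9z^2 + 26z - 24.
Rational-root test: any integer root divides -24. Testing small divisors, z = 2 works: p(2) = 8 + (-36) + 52 + (-24) = 0, so (z - 2) is a factor.
Dividing, p(z) = (z - 2)(z^2 - 7z + 12).
Factor z^2 - 7z + 12: two numbers with sum 7 and product 12 are 4 and 3, so z^2 - 7z + 12 = (z - 4)(z - 3).
Hence p(z) = (z - 4) (z - 3) (z - 2), with roots 2, 3, 4.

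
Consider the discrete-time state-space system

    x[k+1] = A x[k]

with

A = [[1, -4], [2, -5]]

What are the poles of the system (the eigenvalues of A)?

-3, -1

det(zI - A) = z^2 - (tr A)z + det A, with tr A = 1 + (-5) = -4 and det A = 1·(-5) - (-4)·2 = -5 - (-8) = 3.
So p(z) = det(zI - A) = z^2 + 4z + 3.
Factor z^2 + 4z + 3: two numbers with sum -4 and product 3 are -1 and -3, so z^2 + 4z + 3 = (z + 1)(z + 3).
Hence p(z) = (z + 1) (z + 3), with roots -3, -1.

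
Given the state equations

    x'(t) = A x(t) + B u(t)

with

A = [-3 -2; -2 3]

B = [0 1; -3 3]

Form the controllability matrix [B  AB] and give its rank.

2

AB = [[6, -9], [-9, 7]]
Controllability matrix C = [B  AB] = [[0, 1, 6, -9], [-3, 3, -9, 7]]
Take the 2×2 submatrix of C formed by columns 1, 2: [[0, 1], [-3, 3]]. Its determinant is 0·3 - 1·(-3) = 0 - (-3) = 3 ≠ 0.
So rank(C) ≥ 2; since C has 2 rows, rank(C) = 2.
rank(C) = 2 = n, so the pair (A, B) is completely controllable.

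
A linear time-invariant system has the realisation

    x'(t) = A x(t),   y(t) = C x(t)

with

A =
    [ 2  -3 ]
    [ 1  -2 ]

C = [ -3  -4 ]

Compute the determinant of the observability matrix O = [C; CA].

CA = [[-10, 17]]
Observability matrix O = [C; CA] = [[-3, -4], [-10, 17]]
det(O) = (-3)·17 - (-4)·(-10) = -51 - 40 = -91
Since det(O) ≠ 0, rank(O) = 2 and the system is completely observable.

-91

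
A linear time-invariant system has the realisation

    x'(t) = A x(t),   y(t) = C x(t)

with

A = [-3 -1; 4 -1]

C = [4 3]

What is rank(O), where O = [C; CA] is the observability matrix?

CA = [[0, -7]]
Observability matrix O = [C; CA] = [[4, 3], [0, -7]]
det(O) = 4·(-7) - 3·0 = -28 - 0 = -28 ≠ 0, so rank(O) = 2.
rank(O) = 2 = n, so the pair (A, C) is completely observable.

2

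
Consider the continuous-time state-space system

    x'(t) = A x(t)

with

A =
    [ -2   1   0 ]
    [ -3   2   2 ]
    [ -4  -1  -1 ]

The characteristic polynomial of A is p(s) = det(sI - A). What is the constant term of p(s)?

11

Expand det(sI - A) for the 3×3 matrix.
p(s) = s^3 + s^2 + s + 11.
(Check: constant term = det(-A) = (-1)^3 det A = 11; coefficient of s^2 = -tr A = 1.)
The constant term is 11.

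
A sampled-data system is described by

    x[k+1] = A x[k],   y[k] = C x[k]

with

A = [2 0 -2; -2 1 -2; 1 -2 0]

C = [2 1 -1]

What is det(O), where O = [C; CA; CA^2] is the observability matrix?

CA = [[1, 3, -6]]
CA^2 = [[-10, 15, -8]]
Observability matrix O = [C; CA; CA^2] = [[2, 1, -1], [1, 3, -6], [-10, 15, -8]]
Expanding along the first row, det(O) = 2·(3·(-8) - (-6)·15) - 1·(1·(-8) - (-6)·(-10)) + (-1)·(1·15 - 3·(-10)) = 2·66 - 1·(-68) + (-1)·45 = 155
Since det(O) ≠ 0, rank(O) = 3 and the system is completely observable.

155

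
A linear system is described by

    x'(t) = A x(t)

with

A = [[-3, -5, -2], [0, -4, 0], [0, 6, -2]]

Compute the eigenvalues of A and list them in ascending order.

-4, -3, -2

det(sI - A) = s^3 - (tr A)s^2 + (M11 + M22 + M33)s - det A, where Mii is the 2×2 principal minor of A obtained by deleting row i and column i.
tr A = (-3) + (-4) + (-2) = -9; M11 = (-4)·(-2) - 0·6 = 8 - 0 = 8; M22 = (-3)·(-2) - (-2)·0 = 6 - 0 = 6; M33 = (-3)·(-4) - (-5)·0 = 12 - 0 = 12; sum of minors = 26.
det A = (-3)·((-4)·(-2) - 0·6) - (-5)·(0·(-2) - 0·0) + (-2)·(0·6 - (-4)·0) = (-3)·8 - (-5)·0 + (-2)·0 = -24.
So p(s) = det(sI - A) = s^3 + 9s^2 + 26s + 24.
Rational-root test: any integer root divides 24. Testing small divisors, s = -2 works: p(-2) = -8 + 36 + (-52) + 24 = 0, so (s + 2) is a factor.
Dividing, p(s) = (s + 2)(s^2 + 7s + 12).
Factor s^2 + 7s + 12: two numbers with sum -7 and product 12 are -3 and -4, so s^2 + 7s + 12 = (s + 3)(s + 4).
Hence p(s) = (s + 2) (s + 3) (s + 4), with roots -4, -3, -2.
All eigenvalues have negative real part, so the system is asymptotically stable.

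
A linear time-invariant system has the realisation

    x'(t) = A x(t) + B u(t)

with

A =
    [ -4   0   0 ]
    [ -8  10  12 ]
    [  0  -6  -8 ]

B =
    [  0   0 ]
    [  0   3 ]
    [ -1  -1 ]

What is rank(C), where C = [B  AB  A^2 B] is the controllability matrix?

AB = [[0, 0], [-12, 18], [8, -10]]
A^2B = [[0, 0], [-24, 60], [8, -28]]
Controllability matrix C = [B  AB  A^2B] = [[0, 0, 0, 0, 0, 0], [0, 3, -12, 18, -24, 60], [-1, -1, 8, -10, 8, -28]]
Row 1 of C is identically zero, so rank(C) ≤ 2.
The 2×2 minor from rows 2, 3, columns 1, 2 is 0·(-1) - 3·(-1) = 0 - (-3) = 3 ≠ 0, so rank(C) = 2.
rank(C) = 2 < n = 3, so the pair (A, B) is not completely controllable.

2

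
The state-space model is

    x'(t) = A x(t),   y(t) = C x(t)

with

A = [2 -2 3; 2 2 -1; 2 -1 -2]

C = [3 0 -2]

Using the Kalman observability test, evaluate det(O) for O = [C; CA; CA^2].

1091

CA = [[2, -4, 13]]
CA^2 = [[22, -25, -16]]
Observability matrix O = [C; CA; CA^2] = [[3, 0, -2], [2, -4, 13], [22, -25, -16]]
Expanding along the first row, det(O) = 3·((-4)·(-16) - 13·(-25)) - 0·(2·(-16) - 13·22) + (-2)·(2·(-25) - (-4)·22) = 3·389 - 0·(-318) + (-2)·38 = 1091
Since det(O) ≠ 0, rank(O) = 3 and the system is completely observable.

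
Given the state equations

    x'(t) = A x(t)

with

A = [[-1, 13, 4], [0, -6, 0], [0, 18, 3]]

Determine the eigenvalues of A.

-6, -1, 3

det(sI - A) = s^3 - (tr A)s^2 + (M11 + M22 + M33)s - det A, where Mii is the 2×2 principal minor of A obtained by deleting row i and column i.
tr A = (-1) + (-6) + 3 = -4; M11 = (-6)·3 - 0·18 = -18 - 0 = -18; M22 = (-1)·3 - 4·0 = -3 - 0 = -3; M33 = (-1)·(-6) - 13·0 = 6 - 0 = 6; sum of minors = -15.
det A = (-1)·((-6)·3 - 0·18) - 13·(0·3 - 0·0) + 4·(0·18 - (-6)·0) = (-1)·(-18) - 13·0 + 4·0 = 18.
So p(s) = det(sI - A) = s^3 + 4s^2 - 15s - 18.
Rational-root test: any integer root divides -18. Testing small divisors, s = -1 works: p(-1) = -1 + 4 + 15 + (-18) = 0, so (s + 1) is a factor.
Dividing, p(s) = (s + 1)(s^2 + 3s - 18).
Factor s^2 + 3s - 18: two numbers with sum -3 and product -18 are 3 and -6, so s^2 + 3s - 18 = (s - 3)(s + 6).
Hence p(s) = (s - 3) (s + 1) (s + 6), with roots -6, -1, 3.
At least one eigenvalue has non-negative real part, so the system is not asymptotically stable.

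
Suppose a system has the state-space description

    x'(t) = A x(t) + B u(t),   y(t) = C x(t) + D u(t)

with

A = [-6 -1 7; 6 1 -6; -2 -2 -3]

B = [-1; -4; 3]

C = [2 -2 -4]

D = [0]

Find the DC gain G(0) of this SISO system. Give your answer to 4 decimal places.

24.0000

G(0) = C(-A)^{-1}B + D = -C A^{-1} B + D.
det A = -10, so A^{-1} = (1/-10)·adj(A) = [[3/2, 17/10, 1/10], [-3, -16/5, -3/5], [1, 1, 0]]
A^{-1} B = [-8, 14, -5]^T
C A^{-1} B = -24
G(0) = D - C A^{-1} B = 0 - (-24) = 24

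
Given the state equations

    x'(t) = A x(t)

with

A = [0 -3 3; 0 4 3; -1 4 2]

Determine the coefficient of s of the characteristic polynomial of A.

Expand det(sI - A) for the 3×3 matrix.
p(s) = s^3 - 6s^2 - s - 21.
(Check: constant term = det(-A) = (-1)^3 det A = -21; coefficient of s^2 = -tr A = -6.)
The coefficient of s is -1.

-1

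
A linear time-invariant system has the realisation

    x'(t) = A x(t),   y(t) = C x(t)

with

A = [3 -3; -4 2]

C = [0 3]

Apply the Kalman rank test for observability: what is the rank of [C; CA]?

CA = [[-12, 6]]
Observability matrix O = [C; CA] = [[0, 3], [-12, 6]]
det(O) = 0·6 - 3·(-12) = 0 - (-36) = 36 ≠ 0, so rank(O) = 2.
rank(O) = 2 = n, so the pair (A, C) is completely observable.

2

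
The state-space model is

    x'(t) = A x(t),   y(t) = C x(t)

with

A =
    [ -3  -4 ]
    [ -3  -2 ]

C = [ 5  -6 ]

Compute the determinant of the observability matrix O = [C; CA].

CA = [[3, -8]]
Observability matrix O = [C; CA] = [[5, -6], [3, -8]]
det(O) = 5·(-8) - (-6)·3 = -40 - (-18) = -22
Since det(O) ≠ 0, rank(O) = 2 and the system is completely observable.

-22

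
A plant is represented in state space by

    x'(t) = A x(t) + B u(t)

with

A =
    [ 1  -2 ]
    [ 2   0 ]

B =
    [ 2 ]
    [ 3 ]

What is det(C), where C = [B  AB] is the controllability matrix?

20

AB = [[-4], [4]]
Controllability matrix C = [B  AB] = [[2, -4], [3, 4]]
det(C) = 2·4 - (-4)·3 = 8 - (-12) = 20
Since det(C) ≠ 0, rank(C) = 2 and the system is completely controllable.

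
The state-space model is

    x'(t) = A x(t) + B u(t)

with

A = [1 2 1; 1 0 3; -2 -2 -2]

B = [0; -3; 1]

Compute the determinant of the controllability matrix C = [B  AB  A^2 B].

-50

AB = [[-5], [3], [4]]
A^2B = [[5], [7], [-4]]
Controllability matrix C = [B  AB  A^2B] = [[0, -5, 5], [-3, 3, 7], [1, 4, -4]]
Expanding along the first row, det(C) = 0·(3·(-4) - 7·4) - (-5)·((-3)·(-4) - 7·1) + 5·((-3)·4 - 3·1) = 0·(-40) - (-5)·5 + 5·(-15) = -50
Since det(C) ≠ 0, rank(C) = 3 and the system is completely controllable.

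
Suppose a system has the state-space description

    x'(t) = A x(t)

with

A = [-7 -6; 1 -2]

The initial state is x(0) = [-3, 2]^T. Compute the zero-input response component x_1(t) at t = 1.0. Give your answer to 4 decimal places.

-0.0897

det(sI - A) = s^2 - (tr A)s + det A, with tr A = (-7) + (-2) = -9 and det A = (-7)·(-2) - (-6)·1 = 14 - (-6) = 20.
So p(s) = det(sI - A) = s^2 + 9s + 20.
Factor s^2 + 9s + 20: two numbers with sum -9 and product 20 are -4 and -5, so s^2 + 9s + 20 = (s + 4)(s + 5).
Hence p(s) = (s + 4) (s + 5), with roots -5, -4.
The eigenvalues -5, -4 are distinct and real, so A is diagonalisable and x(t) = e^{At} x(0) = V diag(e^{λ_i t}) V^{-1} x(0), where the columns of V are the eigenvectors.
λ = -5: A - (-5)I = [[-2, -6], [1, 3]]. Row 1 gives (-2)·v1 + (-6)·v2 = 0, so take v_1 = [3, -1]^T.
λ = -4: A - (-4)I = [[-3, -6], [1, 2]]. Row 1 gives (-3)·v1 + (-6)·v2 = 0, so take v_2 = [-2, 1]^T.
V = [v_1 v_2] = [[3, -2], [-1, 1]] has det V = 1, so V^{-1} = adj(V)/det V = [[1, 2], [1, 3]].
Modal coordinates z(0) = V^{-1} x(0): 1·(-3) + 2·2 = 1; 1·(-3) + 3·2 = 3; so z(0) = [1, 3]^T.
x_1(t) = Σ_i (v_i)_1 · z_i(0) · e^{λ_i t} (row 1 of V times the modal terms).
x_1(1.0) = 3·1·e^{-5·1.0} + (-2)·3·e^{-4·1.0} = 3·0.006738 + (-6)·0.018316 = -0.0897.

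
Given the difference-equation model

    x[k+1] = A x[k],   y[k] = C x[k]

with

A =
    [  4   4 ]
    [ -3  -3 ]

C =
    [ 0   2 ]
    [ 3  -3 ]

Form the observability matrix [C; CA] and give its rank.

2

CA = [[-6, -6], [21, 21]]
Observability matrix O = [C; CA] = [[0, 2], [3, -3], [-6, -6], [21, 21]]
Take the 2×2 submatrix of O formed by rows 1, 2: [[0, 2], [3, -3]]. Its determinant is 0·(-3) - 2·3 = 0 - 6 = -6 ≠ 0.
So rank(O) ≥ 2; since O has 2 columns, rank(O) = 2.
rank(O) = 2 = n, so the pair (A, C) is completely observable.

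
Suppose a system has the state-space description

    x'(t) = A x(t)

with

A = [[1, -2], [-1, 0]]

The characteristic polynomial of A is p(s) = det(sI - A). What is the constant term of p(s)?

For a 2×2 matrix, det(sI - A) = s^2 - (tr A)s + det A.
tr A = 1, det A = -2.
So p(s) = s^2 - s - 2.
The constant term is -2.

-2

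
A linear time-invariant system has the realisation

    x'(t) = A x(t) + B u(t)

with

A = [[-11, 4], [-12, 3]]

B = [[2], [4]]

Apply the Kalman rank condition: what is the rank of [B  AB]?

AB = [[-6], [-12]]
Controllability matrix C = [B  AB] = [[2, -6], [4, -12]]
Every column of C is a scalar multiple of column 1 = [2, 4] (multipliers 1, -3), so the columns span a one-dimensional space.
C ≠ 0, hence rank(C) = 1.
rank(C) = 1 < n = 2, so the pair (A, B) is not completely controllable.

1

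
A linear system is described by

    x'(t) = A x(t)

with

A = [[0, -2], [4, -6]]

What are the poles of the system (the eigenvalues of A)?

-4, -2

det(sI - A) = s^2 - (tr A)s + det A, with tr A = 0 + (-6) = -6 and det A = 0·(-6) - (-2)·4 = 0 - (-8) = 8.
So p(s) = det(sI - A) = s^2 + 6s + 8.
Factor s^2 + 6s + 8: two numbers with sum -6 and product 8 are -2 and -4, so s^2 + 6s + 8 = (s + 2)(s + 4).
Hence p(s) = (s + 2) (s + 4), with roots -4, -2.
All eigenvalues have negative real part, so the system is asymptotically stable.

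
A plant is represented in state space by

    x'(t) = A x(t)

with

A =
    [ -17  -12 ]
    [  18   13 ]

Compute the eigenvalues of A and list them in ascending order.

-5, 1

det(sI - A) = s^2 - (tr A)s + det A, with tr A = (-17) + 13 = -4 and det A = (-17)·13 - (-12)·18 = -221 - (-216) = -5.
So p(s) = det(sI - A) = s^2 + 4s - 5.
Factor s^2 + 4s - 5: two numbers with sum -4 and product -5 are 1 and -5, so s^2 + 4s - 5 = (s - 1)(s + 5).
Hence p(s) = (s - 1) (s + 5), with roots -5, 1.
At least one eigenvalue has non-negative real part, so the system is not asymptotically stable.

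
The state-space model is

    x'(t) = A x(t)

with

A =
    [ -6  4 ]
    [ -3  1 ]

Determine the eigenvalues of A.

det(sI - A) = s^2 - (tr A)s + det A, with tr A = (-6) + 1 = -5 and det A = (-6)·1 - 4·(-3) = -6 - (-12) = 6.
So p(s) = det(sI - A) = s^2 + 5s + 6.
Factor s^2 + 5s + 6: two numbers with sum -5 and product 6 are -2 and -3, so s^2 + 5s + 6 = (s + 2)(s + 3).
Hence p(s) = (s + 2) (s + 3), with roots -3, -2.
All eigenvalues have negative real part, so the system is asymptotically stable.

-3, -2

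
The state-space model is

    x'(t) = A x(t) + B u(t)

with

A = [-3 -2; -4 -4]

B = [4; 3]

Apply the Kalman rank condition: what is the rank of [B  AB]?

2

AB = [[-18], [-28]]
Controllability matrix C = [B  AB] = [[4, -18], [3, -28]]
det(C) = 4·(-28) - (-18)·3 = -112 - (-54) = -58 ≠ 0, so rank(C) = 2.
rank(C) = 2 = n, so the pair (A, B) is completely controllable.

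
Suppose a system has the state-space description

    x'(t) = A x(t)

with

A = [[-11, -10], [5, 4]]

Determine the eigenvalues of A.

-6, -1

det(sI - A) = s^2 - (tr A)s + det A, with tr A = (-11) + 4 = -7 and det A = (-11)·4 - (-10)·5 = -44 - (-50) = 6.
So p(s) = det(sI - A) = s^2 + 7s + 6.
Factor s^2 + 7s + 6: two numbers with sum -7 and product 6 are -1 and -6, so s^2 + 7s + 6 = (s + 1)(s + 6).
Hence p(s) = (s + 1) (s + 6), with roots -6, -1.
All eigenvalues have negative real part, so the system is asymptotically stable.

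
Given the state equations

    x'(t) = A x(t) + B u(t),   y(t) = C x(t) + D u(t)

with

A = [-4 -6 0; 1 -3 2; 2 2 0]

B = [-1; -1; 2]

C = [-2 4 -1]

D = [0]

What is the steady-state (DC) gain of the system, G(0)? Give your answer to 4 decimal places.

G(0) = C(-A)^{-1}B + D = -C A^{-1} B + D.
det A = -8, so A^{-1} = (1/-8)·adj(A) = [[1/2, 0, 3/2], [-1/2, 0, -1], [-1, 1/2, -9/4]]
A^{-1} B = [5/2, -3/2, -4]^T
C A^{-1} B = -7
G(0) = D - C A^{-1} B = 0 - (-7) = 7

7.0000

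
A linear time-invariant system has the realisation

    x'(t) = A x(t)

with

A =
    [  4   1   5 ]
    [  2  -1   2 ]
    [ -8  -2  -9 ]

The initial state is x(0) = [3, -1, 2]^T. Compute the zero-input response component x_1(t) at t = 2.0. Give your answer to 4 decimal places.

det(sI - A) = s^3 - (tr A)s^2 + (M11 + M22 + M33)s - det A, where Mii is the 2×2 principal minor of A obtained by deleting row i and column i.
tr A = 4 + (-1) + (-9) = -6; M11 = (-1)·(-9) - 2·(-2) = 9 - (-4) = 13; M22 = 4·(-9) - 5·(-8) = -36 - (-40) = 4; M33 = 4·(-1) - 1·2 = -4 - 2 = -6; sum of minors = 11.
det A = 4·((-1)·(-9) - 2·(-2)) - 1·(2·(-9) - 2·(-8)) + 5·(2·(-2) - (-1)·(-8)) = 4·13 - 1·(-2) + 5·(-12) = -6.
So p(s) = det(sI - A) = s^3 + 6s^2 + 11s + 6.
Rational-root test: any integer root divides 6. Testing small divisors, s = -1 works: p(-1) = -1 + 6 + (-11) + 6 = 0, so (s + 1) is a factor.
Dividing, p(s) = (s + 1)(s^2 + 5s + 6).
Factor s^2 + 5s + 6: two numbers with sum -5 and product 6 are -2 and -3, so s^2 + 5s + 6 = (s + 2)(s + 3).
Hence p(s) = (s + 1) (s + 2) (s + 3), with roots -3, -2, -1.
The eigenvalues -3, -2, -1 are distinct and real, so A is diagonalisable and x(t) = e^{At} x(0) = V diag(e^{λ_i t}) V^{-1} x(0), where the columns of V are the eigenvectors.
λ = -3: A - (-3)I = [[7, 1, 5], [2, 2, 2], [-8, -2, -6]]. v must be orthogonal to every row; (row 1) × (row 2) = [-8, -4, 12], so take v_1 = [-2, -1, 3]^T.
λ = -2: A - (-2)I = [[6, 1, 5], [2, 1, 2], [-8, -2, -7]]. v must be orthogonal to every row; (row 1) × (row 2) = [-3, -2, 4], so take v_2 = [3, 2, -4]^T.
λ = -1: A - (-1)I = [[5, 1, 5], [2, 0, 2], [-8, -2, -8]]. v must be orthogonal to every row; (row 1) × (row 2) = [2, 0, -2], so take v_3 = [-1, 0, 1]^T.
V = [v_1 v_2 v_3] = [[-2, 3, -1], [-1, 2, 0], [3, -4, 1]] has det V = 1, so V^{-1} = adj(V)/det V = [[2, 1, 2], [1, 1, 1], [-2, 1, -1]].
Modal coordinates z(0) = V^{-1} x(0): 2·3 + 1·(-1) + 2·2 = 9; 1·3 + 1·(-1) + 1·2 = 4; (-2)·3 + 1·(-1) + (-1)·2 = -9; so z(0) = [9, 4, -9]^T.
x_1(t) = Σ_i (v_i)_1 · z_i(0) · e^{λ_i t} (row 1 of V times the modal terms).
x_1(2.0) = (-2)·9·e^{-3·2.0} + 3·4·e^{-2·2.0} + (-1)·(-9)·e^{-1·2.0} = (-18)·0.002479 + 12·0.018316 + 9·0.135335 = 1.3932.

1.3932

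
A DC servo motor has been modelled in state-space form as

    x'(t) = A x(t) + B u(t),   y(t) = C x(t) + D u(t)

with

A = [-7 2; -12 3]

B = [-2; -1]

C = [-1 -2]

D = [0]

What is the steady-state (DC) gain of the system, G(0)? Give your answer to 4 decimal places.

-12.6667

G(0) = C(-A)^{-1}B + D = -C A^{-1} B + D.
det A = 3, so A^{-1} = (1/3)·adj(A) = [[1, -2/3], [4, -7/3]]
A^{-1} B = [-4/3, -17/3]^T
C A^{-1} B = 38/3
G(0) = D - C A^{-1} B = 0 - (38/3) = -38/3 ≈ -12.6667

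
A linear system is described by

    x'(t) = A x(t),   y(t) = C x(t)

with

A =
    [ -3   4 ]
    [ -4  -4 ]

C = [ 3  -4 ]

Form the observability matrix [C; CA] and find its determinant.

112

CA = [[7, 28]]
Observability matrix O = [C; CA] = [[3, -4], [7, 28]]
det(O) = 3·28 - (-4)·7 = 84 - (-28) = 112
Since det(O) ≠ 0, rank(O) = 2 and the system is completely observable.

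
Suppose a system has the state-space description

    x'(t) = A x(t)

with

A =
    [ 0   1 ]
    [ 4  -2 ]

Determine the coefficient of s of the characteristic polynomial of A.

For a 2×2 matrix, det(sI - A) = s^2 - (tr A)s + det A.
tr A = -2, det A = -4.
So p(s) = s^2 + 2s - 4.
The coefficient of s is 2.

2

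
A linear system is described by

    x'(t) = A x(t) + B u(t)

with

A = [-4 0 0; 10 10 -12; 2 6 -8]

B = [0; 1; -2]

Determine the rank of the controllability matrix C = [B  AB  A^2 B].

2

AB = [[0], [34], [22]]
A^2B = [[0], [76], [28]]
Controllability matrix C = [B  AB  A^2B] = [[0, 0, 0], [1, 34, 76], [-2, 22, 28]]
Row 1 of C is identically zero, so rank(C) ≤ 2.
The 2×2 minor from rows 2, 3, columns 1, 2 is 1·22 - 34·(-2) = 22 - (-68) = 90 ≠ 0, so rank(C) = 2.
rank(C) = 2 < n = 3, so the pair (A, B) is not completely controllable.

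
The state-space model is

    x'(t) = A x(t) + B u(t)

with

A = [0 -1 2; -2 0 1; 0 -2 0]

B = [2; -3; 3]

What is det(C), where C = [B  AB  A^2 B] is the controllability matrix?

AB = [[9], [-1], [6]]
A^2B = [[13], [-12], [2]]
Controllability matrix C = [B  AB  A^2B] = [[2, 9, 13], [-3, -1, -12], [3, 6, 2]]
Expanding along the first row, det(C) = 2·((-1)·2 - (-12)·6) - 9·((-3)·2 - (-12)·3) + 13·((-3)·6 - (-1)·3) = 2·70 - 9·30 + 13·(-15) = -325
Since det(C) ≠ 0, rank(C) = 3 and the system is completely controllable.

-325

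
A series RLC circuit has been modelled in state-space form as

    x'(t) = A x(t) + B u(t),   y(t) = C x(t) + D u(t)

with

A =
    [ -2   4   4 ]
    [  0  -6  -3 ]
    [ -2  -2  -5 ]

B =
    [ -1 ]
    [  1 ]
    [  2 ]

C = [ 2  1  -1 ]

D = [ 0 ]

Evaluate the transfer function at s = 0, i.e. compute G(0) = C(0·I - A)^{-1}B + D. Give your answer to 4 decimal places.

0.0000

G(0) = C(-A)^{-1}B + D = -C A^{-1} B + D.
det A = -72, so A^{-1} = (1/-72)·adj(A) = [[-1/3, -1/6, -1/6], [-1/12, -1/4, 1/12], [1/6, 1/6, -1/6]]
A^{-1} B = [-1/6, 0, -1/3]^T
C A^{-1} B = 0
G(0) = D - C A^{-1} B = 0 - (0) = 0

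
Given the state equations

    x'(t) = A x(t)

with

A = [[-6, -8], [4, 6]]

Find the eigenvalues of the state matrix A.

det(sI - A) = s^2 - (tr A)s + det A, with tr A = (-6) + 6 = 0 and det A = (-6)·6 - (-8)·4 = -36 - (-32) = -4.
So p(s) = det(sI - A) = s^2 - 4.
Factor s^2 - 4: two numbers with sum 0 and product -4 are 2 and -2, so s^2 - 4 = (s - 2)(s + 2).
Hence p(s) = (s - 2) (s + 2), with roots -2, 2.
At least one eigenvalue has non-negative real part, so the system is not asymptotically stable.

-2, 2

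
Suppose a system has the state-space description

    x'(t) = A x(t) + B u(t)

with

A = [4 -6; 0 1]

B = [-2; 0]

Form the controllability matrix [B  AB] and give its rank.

1

AB = [[-8], [0]]
Controllability matrix C = [B  AB] = [[-2, -8], [0, 0]]
Every column of C is a scalar multiple of column 1 = [-2, 0] (multipliers 1, 4), so the columns span a one-dimensional space.
C ≠ 0, hence rank(C) = 1.
rank(C) = 1 < n = 2, so the pair (A, B) is not completely controllable.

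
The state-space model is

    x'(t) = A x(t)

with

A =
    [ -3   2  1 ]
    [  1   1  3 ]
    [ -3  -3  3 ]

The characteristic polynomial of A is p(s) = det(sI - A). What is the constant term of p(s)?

Expand det(sI - A) for the 3×3 matrix.
p(s) = s^3 - s^2 + s + 60.
(Check: constant term = det(-A) = (-1)^3 det A = 60; coefficient of s^2 = -tr A = -1.)
The constant term is 60.

60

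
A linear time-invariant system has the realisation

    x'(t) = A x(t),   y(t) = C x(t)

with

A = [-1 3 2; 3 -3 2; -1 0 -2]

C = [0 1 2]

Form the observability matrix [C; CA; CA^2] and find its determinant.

CA = [[1, -3, -2]]
CA^2 = [[-8, 12, 0]]
Observability matrix O = [C; CA; CA^2] = [[0, 1, 2], [1, -3, -2], [-8, 12, 0]]
Expanding along the first row, det(O) = 0·((-3)·0 - (-2)·12) - 1·(1·0 - (-2)·(-8)) + 2·(1·12 - (-3)·(-8)) = 0·24 - 1·(-16) + 2·(-12) = -8
Since det(O) ≠ 0, rank(O) = 3 and the system is completely observable.

-8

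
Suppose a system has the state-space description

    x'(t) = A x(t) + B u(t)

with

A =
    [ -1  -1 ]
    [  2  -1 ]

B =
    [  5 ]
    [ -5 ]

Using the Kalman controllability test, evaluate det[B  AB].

AB = [[0], [15]]
Controllability matrix C = [B  AB] = [[5, 0], [-5, 15]]
det(C) = 5·15 - 0·(-5) = 75 - 0 = 75
Since det(C) ≠ 0, rank(C) = 2 and the system is completely controllable.

75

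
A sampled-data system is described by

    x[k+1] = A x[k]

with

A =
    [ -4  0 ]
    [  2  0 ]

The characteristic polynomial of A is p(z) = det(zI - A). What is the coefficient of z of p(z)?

4

For a 2×2 matrix, det(zI - A) = z^2 - (tr A)z + det A.
tr A = -4, det A = 0.
So p(z) = z^2 + 4z.
The coefficient of z is 4.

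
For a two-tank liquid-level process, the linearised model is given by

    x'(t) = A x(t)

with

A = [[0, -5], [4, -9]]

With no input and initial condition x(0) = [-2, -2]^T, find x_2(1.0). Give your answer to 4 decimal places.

det(sI - A) = s^2 - (tr A)s + det A, with tr A = 0 + (-9) = -9 and det A = 0·(-9) - (-5)·4 = 0 - (-20) = 20.
So p(s) = det(sI - A) = s^2 + 9s + 20.
Factor s^2 + 9s + 20: two numbers with sum -9 and product 20 are -4 and -5, so s^2 + 9s + 20 = (s + 4)(s + 5).
Hence p(s) = (s + 4) (s + 5), with roots -5, -4.
The eigenvalues -5, -4 are distinct and real, so A is diagonalisable and x(t) = e^{At} x(0) = V diag(e^{λ_i t}) V^{-1} x(0), where the columns of V are the eigenvectors.
λ = -5: A - (-5)I = [[5, -5], [4, -4]]. Row 1 gives 5·v1 + (-5)·v2 = 0, so take v_1 = [1, 1]^T.
λ = -4: A - (-4)I = [[4, -5], [4, -5]]. Row 1 gives 4·v1 + (-5)·v2 = 0, so take v_2 = [-5, -4]^T.
V = [v_1 v_2] = [[1, -5], [1, -4]] has det V = 1, so V^{-1} = adj(V)/det V = [[-4, 5], [-1, 1]].
Modal coordinates z(0) = V^{-1} x(0): (-4)·(-2) + 5·(-2) = -2; (-1)·(-2) + 1·(-2) = 0; so z(0) = [-2, 0]^T.
x_2(t) = Σ_i (v_i)_2 · z_i(0) · e^{λ_i t} (row 2 of V times the modal terms).
x_2(1.0) = 1·(-2)·e^{-5·1.0} + (-4)·0·e^{-4·1.0} = (-2)·0.006738 + 0·0.018316 = -0.0135.

-0.0135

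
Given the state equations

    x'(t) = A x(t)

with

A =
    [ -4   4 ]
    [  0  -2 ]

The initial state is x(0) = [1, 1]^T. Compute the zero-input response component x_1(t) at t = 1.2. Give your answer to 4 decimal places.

det(sI - A) = s^2 - (tr A)s + det A, with tr A = (-4) + (-2) = -6 and det A = (-4)·(-2) - 4·0 = 8 - 0 = 8.
So p(s) = det(sI - A) = s^2 + 6s + 8.
Factor s^2 + 6s + 8: two numbers with sum -6 and product 8 are -2 and -4, so s^2 + 6s + 8 = (s + 2)(s + 4).
Hence p(s) = (s + 2) (s + 4), with roots -4, -2.
The eigenvalues -4, -2 are distinct and real, so A is diagonalisable and x(t) = e^{At} x(0) = V diag(e^{λ_i t}) V^{-1} x(0), where the columns of V are the eigenvectors.
λ = -4: A - (-4)I = [[0, 4], [0, 2]]. Row 1 gives 0·v1 + 4·v2 = 0, so take v_1 = [1, 0]^T.
λ = -2: A - (-2)I = [[-2, 4], [0, 0]]. Row 1 gives (-2)·v1 + 4·v2 = 0, so take v_2 = [-2, -1]^T.
V = [v_1 v_2] = [[1, -2], [0, -1]] has det V = -1, so V^{-1} = adj(V)/det V = [[1, -2], [0, -1]].
Modal coordinates z(0) = V^{-1} x(0): 1·1 + (-2)·1 = -1; 0·1 + (-1)·1 = -1; so z(0) = [-1, -1]^T.
x_1(t) = Σ_i (v_i)_1 · z_i(0) · e^{λ_i t} (row 1 of V times the modal terms).
x_1(1.2) = 1·(-1)·e^{-4·1.2} + (-2)·(-1)·e^{-2·1.2} = (-1)·0.008230 + 2·0.090718 = 0.1732.

0.1732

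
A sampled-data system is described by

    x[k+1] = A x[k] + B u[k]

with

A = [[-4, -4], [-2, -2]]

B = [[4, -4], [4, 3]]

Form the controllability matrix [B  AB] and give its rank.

2

AB = [[-32, 4], [-16, 2]]
Controllability matrix C = [B  AB] = [[4, -4, -32, 4], [4, 3, -16, 2]]
Take the 2×2 submatrix of C formed by columns 1, 2: [[4, -4], [4, 3]]. Its determinant is 4·3 - (-4)·4 = 12 - (-16) = 28 ≠ 0.
So rank(C) ≥ 2; since C has 2 rows, rank(C) = 2.
rank(C) = 2 = n, so the pair (A, B) is completely controllable.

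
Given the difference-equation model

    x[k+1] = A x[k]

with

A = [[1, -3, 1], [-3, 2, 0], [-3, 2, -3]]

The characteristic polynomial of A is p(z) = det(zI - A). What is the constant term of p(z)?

Expand det(zI - A) for the 3×3 matrix.
p(z) = z^3 - 13z - 21.
(Check: constant term = det(-A) = (-1)^3 det A = -21; coefficient of z^2 = -tr A = 0.)
The constant term is -21.

-21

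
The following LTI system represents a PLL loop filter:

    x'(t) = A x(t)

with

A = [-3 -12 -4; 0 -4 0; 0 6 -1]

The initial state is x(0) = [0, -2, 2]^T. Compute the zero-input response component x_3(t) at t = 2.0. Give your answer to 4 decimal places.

-0.2693

det(sI - A) = s^3 - (tr A)s^2 + (M11 + M22 + M33)s - det A, where Mii is the 2×2 principal minor of A obtained by deleting row i and column i.
tr A = (-3) + (-4) + (-1) = -8; M11 = (-4)·(-1) - 0·6 = 4 - 0 = 4; M22 = (-3)·(-1) - (-4)·0 = 3 - 0 = 3; M33 = (-3)·(-4) - (-12)·0 = 12 - 0 = 12; sum of minors = 19.
det A = (-3)·((-4)·(-1) - 0·6) - (-12)·(0·(-1) - 0·0) + (-4)·(0·6 - (-4)·0) = (-3)·4 - (-12)·0 + (-4)·0 = -12.
So p(s) = det(sI - A) = s^3 + 8s^2 + 19s + 12.
Rational-root test: any integer root divides 12. Testing small divisors, s = -1 works: p(-1) = -1 + 8 + (-19) + 12 = 0, so (s + 1) is a factor.
Dividing, p(s) = (s + 1)(s^2 + 7s + 12).
Factor s^2 + 7s + 12: two numbers with sum -7 and product 12 are -3 and -4, so s^2 + 7s + 12 = (s + 3)(s + 4).
Hence p(s) = (s + 1) (s + 3) (s + 4), with roots -4, -3, -1.
The eigenvalues -4, -3, -1 are distinct and real, so A is diagonalisable and x(t) = e^{At} x(0) = V diag(e^{λ_i t}) V^{-1} x(0), where the columns of V are the eigenvectors.
λ = -4: A - (-4)I = [[1, -12, -4], [0, 0, 0], [0, 6, 3]]. v must be orthogonal to every row; (row 1) × (row 3) = [-12, -3, 6], so take v_1 = [4, 1, -2]^T.
λ = -3: A - (-3)I = [[0, -12, -4], [0, -1, 0], [0, 6, 2]]. v must be orthogonal to every row; (row 1) × (row 2) = [-4, 0, 0], so take v_2 = [1, 0, 0]^T.
λ = -1: A - (-1)I = [[-2, -12, -4], [0, -3, 0], [0, 6, 0]]. v must be orthogonal to every row; (row 1) × (row 2) = [-12, 0, 6], so take v_3 = [-2, 0, 1]^T.
V = [v_1 v_2 v_3] = [[4, 1, -2], [1, 0, 0], [-2, 0, 1]] has det V = -1, so V^{-1} = adj(V)/det V = [[0, 1, 0], [1, 0, 2], [0, 2, 1]].
Modal coordinates z(0) = V^{-1} x(0): 0·0 + 1·(-2) + 0·2 = -2; 1·0 + 0·(-2) + 2·2 = 4; 0·0 + 2·(-2) + 1·2 = -2; so z(0) = [-2, 4, -2]^T.
x_3(t) = Σ_i (v_i)_3 · z_i(0) · e^{λ_i t} (row 3 of V times the modal terms).
x_3(2.0) = (-2)·(-2)·e^{-4·2.0} + 0·4·e^{-3·2.0} + 1·(-2)·e^{-1·2.0} = 4·0.000335 + 0·0.002479 + (-2)·0.135335 = -0.2693.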